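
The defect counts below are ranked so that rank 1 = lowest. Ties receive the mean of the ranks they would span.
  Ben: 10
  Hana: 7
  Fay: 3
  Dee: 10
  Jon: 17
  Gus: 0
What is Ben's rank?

Sorted (ascending): 0, 3, 7, 10, 10, 17
The 2 values of 10 occupy positions 4–5 → average rank (4+5)/2 = 4.5.
Ben has value 10 → rank 4.5.

4.5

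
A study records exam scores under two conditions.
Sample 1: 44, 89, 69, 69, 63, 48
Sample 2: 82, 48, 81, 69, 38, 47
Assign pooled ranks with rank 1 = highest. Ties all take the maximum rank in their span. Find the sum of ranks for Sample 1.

Sorted (descending): 89, 82, 81, 69, 69, 69, 63, 48, 48, 47, 44, 38
The 3 values of 69 occupy positions 4–6 → each gets rank 6.
The 2 values of 48 occupy positions 8–9 → each gets rank 9.
Sample 1 values → pooled ranks: 44→11, 89→1, 69→6, 69→6, 63→7, 48→9
Rank sum = 11 + 1 + 6 + 6 + 7 + 9 = 40

40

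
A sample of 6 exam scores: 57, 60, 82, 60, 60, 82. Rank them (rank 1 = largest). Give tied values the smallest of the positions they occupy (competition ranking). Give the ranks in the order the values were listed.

Sorted (descending): 82, 82, 60, 60, 60, 57
The 2 values of 82 occupy positions 1–2 → each gets rank 1.
The 3 values of 60 occupy positions 3–5 → each gets rank 3.

6, 3, 1, 3, 3, 1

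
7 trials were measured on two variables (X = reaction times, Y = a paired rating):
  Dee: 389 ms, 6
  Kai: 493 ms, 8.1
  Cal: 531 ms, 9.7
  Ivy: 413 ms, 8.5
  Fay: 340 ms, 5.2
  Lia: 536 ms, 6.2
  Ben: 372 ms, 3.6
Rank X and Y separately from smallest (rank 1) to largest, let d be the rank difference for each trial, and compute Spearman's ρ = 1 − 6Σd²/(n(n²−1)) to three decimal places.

0.714

Ranks of variable 1: 3, 5, 6, 4, 1, 7, 2
Ranks of variable 2: 3, 5, 7, 6, 2, 4, 1
d = r₁ − r₂: 0, 0, -1, -2, -1, 3, 1
d²: 0, 0, 1, 4, 1, 9, 1; Σd² = 16
ρ = 1 − 6·16/(7·48) = 1 − 96/336 = 0.714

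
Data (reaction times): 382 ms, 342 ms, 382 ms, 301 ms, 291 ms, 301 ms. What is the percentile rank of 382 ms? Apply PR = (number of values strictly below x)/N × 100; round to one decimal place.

N = 6.
Strictly below 382: 4. Equal to 382: 2.
PR = 4/6 × 100 = 66.7

66.7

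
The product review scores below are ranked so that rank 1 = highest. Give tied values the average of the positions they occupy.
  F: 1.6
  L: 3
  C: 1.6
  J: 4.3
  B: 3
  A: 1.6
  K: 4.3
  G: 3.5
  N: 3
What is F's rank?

Sorted (descending): 4.3, 4.3, 3.5, 3, 3, 3, 1.6, 1.6, 1.6
The 2 values of 4.3 occupy positions 1–2 → average rank (1+2)/2 = 1.5.
The 3 values of 3 occupy positions 4–6 → average rank 5.
The 3 values of 1.6 occupy positions 7–9 → average rank 8.
F has value 1.6 → rank 8.

8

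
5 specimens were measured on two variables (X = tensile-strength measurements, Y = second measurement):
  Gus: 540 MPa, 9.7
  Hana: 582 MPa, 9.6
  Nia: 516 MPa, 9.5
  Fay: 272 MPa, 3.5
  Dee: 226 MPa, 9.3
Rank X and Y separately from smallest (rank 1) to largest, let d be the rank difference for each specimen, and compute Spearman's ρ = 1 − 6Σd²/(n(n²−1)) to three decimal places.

0.800

Ranks of variable 1: 4, 5, 3, 2, 1
Ranks of variable 2: 5, 4, 3, 1, 2
d = r₁ − r₂: -1, 1, 0, 1, -1
d²: 1, 1, 0, 1, 1; Σd² = 4
ρ = 1 − 6·4/(5·24) = 1 − 24/120 = 0.800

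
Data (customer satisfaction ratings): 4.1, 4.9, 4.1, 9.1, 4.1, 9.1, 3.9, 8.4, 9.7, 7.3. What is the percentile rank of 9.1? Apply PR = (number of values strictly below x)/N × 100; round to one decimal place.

70.0

N = 10.
Strictly below 9.1: 7. Equal to 9.1: 2.
PR = 7/10 × 100 = 70.0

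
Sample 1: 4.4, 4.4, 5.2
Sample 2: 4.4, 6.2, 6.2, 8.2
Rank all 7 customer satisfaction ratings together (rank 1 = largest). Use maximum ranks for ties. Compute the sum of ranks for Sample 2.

Sorted (descending): 8.2, 6.2, 6.2, 5.2, 4.4, 4.4, 4.4
The 2 values of 6.2 occupy positions 2–3 → each gets rank 3.
The 3 values of 4.4 occupy positions 5–7 → each gets rank 7.
Sample 2 values → pooled ranks: 4.4→7, 6.2→3, 6.2→3, 8.2→1
Rank sum = 7 + 3 + 3 + 1 = 14

14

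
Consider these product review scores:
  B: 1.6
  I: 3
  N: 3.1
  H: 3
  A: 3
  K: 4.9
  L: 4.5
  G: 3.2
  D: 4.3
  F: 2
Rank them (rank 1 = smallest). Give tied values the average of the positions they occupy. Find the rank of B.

Sorted (ascending): 1.6, 2, 3, 3, 3, 3.1, 3.2, 4.3, 4.5, 4.9
The 3 values of 3 occupy positions 3–5 → average rank 4.
B has value 1.6 → rank 1.

1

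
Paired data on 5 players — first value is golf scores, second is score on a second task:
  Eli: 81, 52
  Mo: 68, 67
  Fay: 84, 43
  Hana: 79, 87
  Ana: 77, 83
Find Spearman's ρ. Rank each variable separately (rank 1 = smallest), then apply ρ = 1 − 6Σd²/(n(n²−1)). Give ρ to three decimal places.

-0.600

Ranks of variable 1: 4, 1, 5, 3, 2
Ranks of variable 2: 2, 3, 1, 5, 4
d = r₁ − r₂: 2, -2, 4, -2, -2
d²: 4, 4, 16, 4, 4; Σd² = 32
ρ = 1 − 6·32/(5·24) = 1 − 192/120 = -0.600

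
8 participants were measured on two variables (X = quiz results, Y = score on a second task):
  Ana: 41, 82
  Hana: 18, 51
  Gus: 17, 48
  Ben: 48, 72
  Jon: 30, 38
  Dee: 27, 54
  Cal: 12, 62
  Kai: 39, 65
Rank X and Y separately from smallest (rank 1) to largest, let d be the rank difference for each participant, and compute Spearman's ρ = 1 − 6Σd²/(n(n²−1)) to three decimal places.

0.595

Ranks of variable 1: 7, 3, 2, 8, 5, 4, 1, 6
Ranks of variable 2: 8, 3, 2, 7, 1, 4, 5, 6
d = r₁ − r₂: -1, 0, 0, 1, 4, 0, -4, 0
d²: 1, 0, 0, 1, 16, 0, 16, 0; Σd² = 34
ρ = 1 − 6·34/(8·63) = 1 − 204/504 = 0.595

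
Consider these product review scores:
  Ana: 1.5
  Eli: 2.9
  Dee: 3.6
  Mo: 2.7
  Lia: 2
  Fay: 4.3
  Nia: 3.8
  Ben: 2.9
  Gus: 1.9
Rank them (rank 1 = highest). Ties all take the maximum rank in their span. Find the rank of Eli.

Sorted (descending): 4.3, 3.8, 3.6, 2.9, 2.9, 2.7, 2, 1.9, 1.5
The 2 values of 2.9 occupy positions 4–5 → each gets rank 5.
Eli has value 2.9 → rank 5.

5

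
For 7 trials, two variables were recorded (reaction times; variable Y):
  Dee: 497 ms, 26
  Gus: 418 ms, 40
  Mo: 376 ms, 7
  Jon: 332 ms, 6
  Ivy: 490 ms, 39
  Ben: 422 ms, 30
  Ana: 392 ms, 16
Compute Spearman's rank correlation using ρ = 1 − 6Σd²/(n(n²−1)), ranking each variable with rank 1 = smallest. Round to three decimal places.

0.679

Ranks of variable 1: 7, 4, 2, 1, 6, 5, 3
Ranks of variable 2: 4, 7, 2, 1, 6, 5, 3
d = r₁ − r₂: 3, -3, 0, 0, 0, 0, 0
d²: 9, 9, 0, 0, 0, 0, 0; Σd² = 18
ρ = 1 − 6·18/(7·48) = 1 − 108/336 = 0.679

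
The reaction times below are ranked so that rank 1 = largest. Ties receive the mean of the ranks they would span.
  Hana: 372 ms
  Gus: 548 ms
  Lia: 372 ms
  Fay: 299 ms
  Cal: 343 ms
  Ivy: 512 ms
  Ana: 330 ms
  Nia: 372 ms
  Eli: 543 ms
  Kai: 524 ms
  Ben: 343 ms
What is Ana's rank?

10

Sorted (descending): 548, 543, 524, 512, 372, 372, 372, 343, 343, 330, 299
The 3 values of 372 occupy positions 5–7 → average rank 6.
The 2 values of 343 occupy positions 8–9 → average rank (8+9)/2 = 8.5.
Ana has value 330 ms → rank 10.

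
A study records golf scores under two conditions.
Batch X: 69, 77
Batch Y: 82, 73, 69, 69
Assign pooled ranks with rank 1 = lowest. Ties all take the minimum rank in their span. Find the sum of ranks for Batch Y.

Sorted (ascending): 69, 69, 69, 73, 77, 82
The 3 values of 69 occupy positions 1–3 → each gets rank 1.
Batch Y values → pooled ranks: 82→6, 73→4, 69→1, 69→1
Rank sum = 6 + 4 + 1 + 1 = 12

12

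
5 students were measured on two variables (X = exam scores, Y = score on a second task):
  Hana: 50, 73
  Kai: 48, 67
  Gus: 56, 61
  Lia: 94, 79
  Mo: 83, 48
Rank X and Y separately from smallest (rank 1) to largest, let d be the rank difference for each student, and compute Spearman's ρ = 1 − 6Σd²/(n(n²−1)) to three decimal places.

0.100

Ranks of variable 1: 2, 1, 3, 5, 4
Ranks of variable 2: 4, 3, 2, 5, 1
d = r₁ − r₂: -2, -2, 1, 0, 3
d²: 4, 4, 1, 0, 9; Σd² = 18
ρ = 1 − 6·18/(5·24) = 1 − 108/120 = 0.100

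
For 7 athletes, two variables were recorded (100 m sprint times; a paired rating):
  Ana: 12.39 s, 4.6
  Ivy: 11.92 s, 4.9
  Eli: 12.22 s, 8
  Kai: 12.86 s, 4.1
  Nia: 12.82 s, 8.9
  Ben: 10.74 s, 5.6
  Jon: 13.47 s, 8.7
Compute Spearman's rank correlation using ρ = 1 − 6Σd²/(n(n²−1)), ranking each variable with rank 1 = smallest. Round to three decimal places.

Ranks of variable 1: 4, 2, 3, 6, 5, 1, 7
Ranks of variable 2: 2, 3, 5, 1, 7, 4, 6
d = r₁ − r₂: 2, -1, -2, 5, -2, -3, 1
d²: 4, 1, 4, 25, 4, 9, 1; Σd² = 48
ρ = 1 − 6·48/(7·48) = 1 − 288/336 = 0.143

0.143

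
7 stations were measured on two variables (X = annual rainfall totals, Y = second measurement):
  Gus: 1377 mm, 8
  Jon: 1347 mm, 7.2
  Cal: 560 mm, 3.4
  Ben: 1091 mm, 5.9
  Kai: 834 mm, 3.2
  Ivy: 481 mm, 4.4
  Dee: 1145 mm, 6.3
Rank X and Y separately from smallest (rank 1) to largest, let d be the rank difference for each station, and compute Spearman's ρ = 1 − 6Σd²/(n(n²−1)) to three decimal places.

Ranks of variable 1: 7, 6, 2, 4, 3, 1, 5
Ranks of variable 2: 7, 6, 2, 4, 1, 3, 5
d = r₁ − r₂: 0, 0, 0, 0, 2, -2, 0
d²: 0, 0, 0, 0, 4, 4, 0; Σd² = 8
ρ = 1 − 6·8/(7·48) = 1 − 48/336 = 0.857

0.857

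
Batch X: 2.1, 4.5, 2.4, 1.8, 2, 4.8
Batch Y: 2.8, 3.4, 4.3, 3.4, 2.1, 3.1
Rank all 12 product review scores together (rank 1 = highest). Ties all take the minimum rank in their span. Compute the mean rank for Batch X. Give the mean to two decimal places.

7.17

Sorted (descending): 4.8, 4.5, 4.3, 3.4, 3.4, 3.1, 2.8, 2.4, 2.1, 2.1, 2, 1.8
The 2 values of 3.4 occupy positions 4–5 → each gets rank 4.
The 2 values of 2.1 occupy positions 9–10 → each gets rank 9.
Batch X values → pooled ranks: 2.1→9, 4.5→2, 2.4→8, 1.8→12, 2→11, 4.8→1
Mean rank = (9 + 2 + 8 + 12 + 11 + 1) / 6 = 7.17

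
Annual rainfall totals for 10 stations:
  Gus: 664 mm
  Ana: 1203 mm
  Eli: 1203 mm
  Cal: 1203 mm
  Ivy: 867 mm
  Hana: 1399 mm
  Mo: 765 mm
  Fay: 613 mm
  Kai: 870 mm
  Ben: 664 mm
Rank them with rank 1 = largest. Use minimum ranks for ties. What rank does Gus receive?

8

Sorted (descending): 1399, 1203, 1203, 1203, 870, 867, 765, 664, 664, 613
The 3 values of 1203 occupy positions 2–4 → each gets rank 2.
The 2 values of 664 occupy positions 8–9 → each gets rank 8.
Gus has value 664 mm → rank 8.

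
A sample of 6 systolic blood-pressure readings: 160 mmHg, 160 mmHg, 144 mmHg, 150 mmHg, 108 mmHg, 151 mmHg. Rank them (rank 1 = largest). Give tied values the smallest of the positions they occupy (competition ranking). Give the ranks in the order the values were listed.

Sorted (descending): 160, 160, 151, 150, 144, 108
The 2 values of 160 occupy positions 1–2 → each gets rank 1.

1, 1, 5, 4, 6, 3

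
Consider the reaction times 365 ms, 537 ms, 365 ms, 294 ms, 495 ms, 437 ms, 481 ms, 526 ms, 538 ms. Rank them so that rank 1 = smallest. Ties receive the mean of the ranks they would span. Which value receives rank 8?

Sorted (ascending): 294, 365, 365, 437, 481, 495, 526, 537, 538
The 2 values of 365 occupy positions 2–3 → average rank (2+3)/2 = 2.5.
Rank 8 → value 537.

537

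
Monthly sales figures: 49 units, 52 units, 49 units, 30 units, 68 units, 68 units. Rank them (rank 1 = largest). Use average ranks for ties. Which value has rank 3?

Sorted (descending): 68, 68, 52, 49, 49, 30
The 2 values of 68 occupy positions 1–2 → average rank (1+2)/2 = 1.5.
The 2 values of 49 occupy positions 4–5 → average rank (4+5)/2 = 4.5.
Rank 3 → value 52.

52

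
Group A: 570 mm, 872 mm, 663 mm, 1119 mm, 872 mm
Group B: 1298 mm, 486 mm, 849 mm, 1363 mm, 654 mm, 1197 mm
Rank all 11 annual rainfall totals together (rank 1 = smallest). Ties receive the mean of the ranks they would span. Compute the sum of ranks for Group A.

Sorted (ascending): 486, 570, 654, 663, 849, 872, 872, 1119, 1197, 1298, 1363
The 2 values of 872 occupy positions 6–7 → average rank (6+7)/2 = 6.5.
Group A values → pooled ranks: 570→2, 872→6.5, 663→4, 1119→8, 872→6.5
Rank sum = 2 + 6.5 + 4 + 8 + 6.5 = 27

27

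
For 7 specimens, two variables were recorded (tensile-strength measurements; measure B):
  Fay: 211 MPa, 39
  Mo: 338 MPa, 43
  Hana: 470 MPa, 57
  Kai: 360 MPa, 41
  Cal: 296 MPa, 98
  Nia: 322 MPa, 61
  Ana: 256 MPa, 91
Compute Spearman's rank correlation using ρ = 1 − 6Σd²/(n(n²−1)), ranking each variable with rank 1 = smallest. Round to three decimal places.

Ranks of variable 1: 1, 5, 7, 6, 3, 4, 2
Ranks of variable 2: 1, 3, 4, 2, 7, 5, 6
d = r₁ − r₂: 0, 2, 3, 4, -4, -1, -4
d²: 0, 4, 9, 16, 16, 1, 16; Σd² = 62
ρ = 1 − 6·62/(7·48) = 1 − 372/336 = -0.107

-0.107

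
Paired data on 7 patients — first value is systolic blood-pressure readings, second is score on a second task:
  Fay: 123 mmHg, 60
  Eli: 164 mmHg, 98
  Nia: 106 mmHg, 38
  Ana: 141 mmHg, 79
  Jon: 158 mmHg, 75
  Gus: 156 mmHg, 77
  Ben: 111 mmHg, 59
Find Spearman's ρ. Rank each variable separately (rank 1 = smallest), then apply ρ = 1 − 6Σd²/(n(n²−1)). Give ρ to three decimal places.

Ranks of variable 1: 3, 7, 1, 4, 6, 5, 2
Ranks of variable 2: 3, 7, 1, 6, 4, 5, 2
d = r₁ − r₂: 0, 0, 0, -2, 2, 0, 0
d²: 0, 0, 0, 4, 4, 0, 0; Σd² = 8
ρ = 1 − 6·8/(7·48) = 1 − 48/336 = 0.857

0.857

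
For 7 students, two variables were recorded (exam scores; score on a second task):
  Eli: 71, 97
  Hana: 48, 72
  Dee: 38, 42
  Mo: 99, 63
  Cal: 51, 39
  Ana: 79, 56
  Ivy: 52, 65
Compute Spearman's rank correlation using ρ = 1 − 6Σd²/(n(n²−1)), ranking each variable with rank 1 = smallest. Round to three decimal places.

0.214

Ranks of variable 1: 5, 2, 1, 7, 3, 6, 4
Ranks of variable 2: 7, 6, 2, 4, 1, 3, 5
d = r₁ − r₂: -2, -4, -1, 3, 2, 3, -1
d²: 4, 16, 1, 9, 4, 9, 1; Σd² = 44
ρ = 1 − 6·44/(7·48) = 1 − 264/336 = 0.214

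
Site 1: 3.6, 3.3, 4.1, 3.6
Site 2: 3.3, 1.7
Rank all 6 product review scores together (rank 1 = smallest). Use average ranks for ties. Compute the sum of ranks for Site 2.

3.5

Sorted (ascending): 1.7, 3.3, 3.3, 3.6, 3.6, 4.1
The 2 values of 3.3 occupy positions 2–3 → average rank (2+3)/2 = 2.5.
The 2 values of 3.6 occupy positions 4–5 → average rank (4+5)/2 = 4.5.
Site 2 values → pooled ranks: 3.3→2.5, 1.7→1
Rank sum = 2.5 + 1 = 3.5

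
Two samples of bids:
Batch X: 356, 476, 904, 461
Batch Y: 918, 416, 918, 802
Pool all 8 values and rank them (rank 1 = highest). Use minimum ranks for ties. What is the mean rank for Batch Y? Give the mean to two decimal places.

3.25

Sorted (descending): 918, 918, 904, 802, 476, 461, 416, 356
The 2 values of 918 occupy positions 1–2 → each gets rank 1.
Batch Y values → pooled ranks: 918→1, 416→7, 918→1, 802→4
Mean rank = (1 + 7 + 1 + 4) / 4 = 3.25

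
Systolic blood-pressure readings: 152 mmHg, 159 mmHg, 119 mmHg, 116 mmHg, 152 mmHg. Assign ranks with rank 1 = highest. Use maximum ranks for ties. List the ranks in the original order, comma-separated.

Sorted (descending): 159, 152, 152, 119, 116
The 2 values of 152 occupy positions 2–3 → each gets rank 3.

3, 1, 4, 5, 3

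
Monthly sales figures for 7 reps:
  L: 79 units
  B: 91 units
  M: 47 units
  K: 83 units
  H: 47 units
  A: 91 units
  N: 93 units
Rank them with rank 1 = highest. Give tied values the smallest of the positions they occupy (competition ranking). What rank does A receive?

2

Sorted (descending): 93, 91, 91, 83, 79, 47, 47
The 2 values of 91 occupy positions 2–3 → each gets rank 2.
The 2 values of 47 occupy positions 6–7 → each gets rank 6.
A has value 91 units → rank 2.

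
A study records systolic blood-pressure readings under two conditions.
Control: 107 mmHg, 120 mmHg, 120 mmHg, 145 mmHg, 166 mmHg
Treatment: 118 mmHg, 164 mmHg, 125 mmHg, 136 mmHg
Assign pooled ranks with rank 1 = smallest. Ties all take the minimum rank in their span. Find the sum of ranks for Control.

Sorted (ascending): 107, 118, 120, 120, 125, 136, 145, 164, 166
The 2 values of 120 occupy positions 3–4 → each gets rank 3.
Control values → pooled ranks: 107→1, 120→3, 120→3, 145→7, 166→9
Rank sum = 1 + 3 + 3 + 7 + 9 = 23

23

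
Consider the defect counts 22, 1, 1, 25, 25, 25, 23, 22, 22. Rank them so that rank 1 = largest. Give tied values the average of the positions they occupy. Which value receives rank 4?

23

Sorted (descending): 25, 25, 25, 23, 22, 22, 22, 1, 1
The 3 values of 25 occupy positions 1–3 → average rank 2.
The 3 values of 22 occupy positions 5–7 → average rank 6.
The 2 values of 1 occupy positions 8–9 → average rank (8+9)/2 = 8.5.
Rank 4 → value 23.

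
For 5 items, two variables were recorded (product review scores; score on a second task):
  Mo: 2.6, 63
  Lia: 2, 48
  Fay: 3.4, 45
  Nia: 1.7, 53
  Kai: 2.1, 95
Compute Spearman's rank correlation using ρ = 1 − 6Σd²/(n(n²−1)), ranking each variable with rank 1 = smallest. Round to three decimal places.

-0.200

Ranks of variable 1: 4, 2, 5, 1, 3
Ranks of variable 2: 4, 2, 1, 3, 5
d = r₁ − r₂: 0, 0, 4, -2, -2
d²: 0, 0, 16, 4, 4; Σd² = 24
ρ = 1 − 6·24/(5·24) = 1 − 144/120 = -0.200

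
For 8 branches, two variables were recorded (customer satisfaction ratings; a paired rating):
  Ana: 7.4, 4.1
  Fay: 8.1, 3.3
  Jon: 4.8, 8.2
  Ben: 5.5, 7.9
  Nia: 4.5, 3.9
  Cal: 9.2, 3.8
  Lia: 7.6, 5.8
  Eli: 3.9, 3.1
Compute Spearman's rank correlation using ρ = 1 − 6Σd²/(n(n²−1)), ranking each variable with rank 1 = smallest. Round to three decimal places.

-0.048

Ranks of variable 1: 5, 7, 3, 4, 2, 8, 6, 1
Ranks of variable 2: 5, 2, 8, 7, 4, 3, 6, 1
d = r₁ − r₂: 0, 5, -5, -3, -2, 5, 0, 0
d²: 0, 25, 25, 9, 4, 25, 0, 0; Σd² = 88
ρ = 1 − 6·88/(8·63) = 1 − 528/504 = -0.048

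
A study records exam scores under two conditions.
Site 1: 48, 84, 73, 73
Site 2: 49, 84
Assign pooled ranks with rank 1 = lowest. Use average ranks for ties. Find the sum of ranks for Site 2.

7.5

Sorted (ascending): 48, 49, 73, 73, 84, 84
The 2 values of 73 occupy positions 3–4 → average rank (3+4)/2 = 3.5.
The 2 values of 84 occupy positions 5–6 → average rank (5+6)/2 = 5.5.
Site 2 values → pooled ranks: 49→2, 84→5.5
Rank sum = 2 + 5.5 = 7.5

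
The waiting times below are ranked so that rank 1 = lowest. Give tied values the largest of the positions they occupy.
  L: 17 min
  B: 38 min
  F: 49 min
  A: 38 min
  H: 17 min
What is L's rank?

Sorted (ascending): 17, 17, 38, 38, 49
The 2 values of 17 occupy positions 1–2 → each gets rank 2.
The 2 values of 38 occupy positions 3–4 → each gets rank 4.
L has value 17 min → rank 2.

2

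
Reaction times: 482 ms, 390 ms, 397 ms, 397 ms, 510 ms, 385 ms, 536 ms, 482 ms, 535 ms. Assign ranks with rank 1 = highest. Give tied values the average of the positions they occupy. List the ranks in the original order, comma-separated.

Sorted (descending): 536, 535, 510, 482, 482, 397, 397, 390, 385
The 2 values of 482 occupy positions 4–5 → average rank (4+5)/2 = 4.5.
The 2 values of 397 occupy positions 6–7 → average rank (6+7)/2 = 6.5.

4.5, 8, 6.5, 6.5, 3, 9, 1, 4.5, 2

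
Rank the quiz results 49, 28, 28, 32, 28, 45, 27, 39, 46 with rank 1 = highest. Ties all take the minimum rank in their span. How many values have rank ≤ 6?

Sorted (descending): 49, 46, 45, 39, 32, 28, 28, 28, 27
The 3 values of 28 occupy positions 6–8 → each gets rank 6.
Ranks ≤ 6: {1, 2, 3, 4, 5, 6, 6, 6} → 8 values.

8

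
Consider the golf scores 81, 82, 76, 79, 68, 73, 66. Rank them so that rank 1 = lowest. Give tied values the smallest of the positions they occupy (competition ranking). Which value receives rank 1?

Sorted (ascending): 66, 68, 73, 76, 79, 81, 82
No ties — each value takes its position as its rank.
Rank 1 → value 66.

66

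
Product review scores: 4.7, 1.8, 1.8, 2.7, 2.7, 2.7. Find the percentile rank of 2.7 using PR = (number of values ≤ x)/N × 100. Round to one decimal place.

N = 6.
Strictly below 2.7: 2. Equal to 2.7: 3.
PR = 5/6 × 100 = 83.3

83.3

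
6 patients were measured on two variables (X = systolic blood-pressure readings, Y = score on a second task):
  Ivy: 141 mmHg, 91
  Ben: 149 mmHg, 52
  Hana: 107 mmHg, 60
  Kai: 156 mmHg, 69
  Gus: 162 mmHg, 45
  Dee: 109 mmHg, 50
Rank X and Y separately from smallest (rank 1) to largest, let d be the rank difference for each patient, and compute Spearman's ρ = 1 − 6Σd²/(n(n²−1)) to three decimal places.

-0.257

Ranks of variable 1: 3, 4, 1, 5, 6, 2
Ranks of variable 2: 6, 3, 4, 5, 1, 2
d = r₁ − r₂: -3, 1, -3, 0, 5, 0
d²: 9, 1, 9, 0, 25, 0; Σd² = 44
ρ = 1 − 6·44/(6·35) = 1 − 264/210 = -0.257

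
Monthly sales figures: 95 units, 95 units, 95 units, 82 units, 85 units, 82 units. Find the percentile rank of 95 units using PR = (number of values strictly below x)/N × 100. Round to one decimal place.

N = 6.
Strictly below 95: 3. Equal to 95: 3.
PR = 3/6 × 100 = 50.0

50.0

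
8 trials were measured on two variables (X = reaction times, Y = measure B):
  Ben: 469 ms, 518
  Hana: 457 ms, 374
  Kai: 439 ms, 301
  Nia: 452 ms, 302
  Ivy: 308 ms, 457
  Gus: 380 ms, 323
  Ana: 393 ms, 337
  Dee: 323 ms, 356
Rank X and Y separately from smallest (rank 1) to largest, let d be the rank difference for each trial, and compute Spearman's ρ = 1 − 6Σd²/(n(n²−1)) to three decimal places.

Ranks of variable 1: 8, 7, 5, 6, 1, 3, 4, 2
Ranks of variable 2: 8, 6, 1, 2, 7, 3, 4, 5
d = r₁ − r₂: 0, 1, 4, 4, -6, 0, 0, -3
d²: 0, 1, 16, 16, 36, 0, 0, 9; Σd² = 78
ρ = 1 − 6·78/(8·63) = 1 − 468/504 = 0.071

0.071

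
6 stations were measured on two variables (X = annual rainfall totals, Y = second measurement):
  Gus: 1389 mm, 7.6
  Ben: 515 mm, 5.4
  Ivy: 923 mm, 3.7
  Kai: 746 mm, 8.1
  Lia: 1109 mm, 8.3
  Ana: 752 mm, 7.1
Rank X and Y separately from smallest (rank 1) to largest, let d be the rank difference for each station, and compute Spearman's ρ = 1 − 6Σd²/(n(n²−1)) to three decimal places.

0.314

Ranks of variable 1: 6, 1, 4, 2, 5, 3
Ranks of variable 2: 4, 2, 1, 5, 6, 3
d = r₁ − r₂: 2, -1, 3, -3, -1, 0
d²: 4, 1, 9, 9, 1, 0; Σd² = 24
ρ = 1 − 6·24/(6·35) = 1 − 144/210 = 0.314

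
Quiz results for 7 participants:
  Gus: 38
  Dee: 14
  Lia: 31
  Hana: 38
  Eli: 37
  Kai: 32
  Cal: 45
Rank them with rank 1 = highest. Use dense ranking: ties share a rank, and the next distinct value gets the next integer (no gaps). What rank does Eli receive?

3

Sorted (descending): 45, 38, 38, 37, 32, 31, 14
The 2 values of 38 share dense rank 2.
Remaining distinct values take the next consecutive integers.
Eli has value 37 → rank 3.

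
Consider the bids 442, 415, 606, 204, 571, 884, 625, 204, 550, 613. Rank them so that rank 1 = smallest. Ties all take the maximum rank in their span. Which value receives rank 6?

Sorted (ascending): 204, 204, 415, 442, 550, 571, 606, 613, 625, 884
The 2 values of 204 occupy positions 1–2 → each gets rank 2.
Rank 6 → value 571.

571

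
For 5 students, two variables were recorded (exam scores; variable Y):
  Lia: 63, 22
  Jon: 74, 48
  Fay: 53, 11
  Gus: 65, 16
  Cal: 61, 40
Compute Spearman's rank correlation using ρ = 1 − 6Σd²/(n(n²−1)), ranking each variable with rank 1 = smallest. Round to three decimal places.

0.600

Ranks of variable 1: 3, 5, 1, 4, 2
Ranks of variable 2: 3, 5, 1, 2, 4
d = r₁ − r₂: 0, 0, 0, 2, -2
d²: 0, 0, 0, 4, 4; Σd² = 8
ρ = 1 − 6·8/(5·24) = 1 − 48/120 = 0.600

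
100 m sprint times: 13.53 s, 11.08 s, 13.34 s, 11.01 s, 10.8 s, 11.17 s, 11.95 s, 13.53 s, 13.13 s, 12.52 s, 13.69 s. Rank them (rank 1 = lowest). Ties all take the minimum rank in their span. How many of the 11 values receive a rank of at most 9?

10

Sorted (ascending): 10.8, 11.01, 11.08, 11.17, 11.95, 12.52, 13.13, 13.34, 13.53, 13.53, 13.69
The 2 values of 13.53 occupy positions 9–10 → each gets rank 9.
Ranks ≤ 9: {1, 2, 3, 4, 5, 6, 7, 8, 9, 9} → 10 values.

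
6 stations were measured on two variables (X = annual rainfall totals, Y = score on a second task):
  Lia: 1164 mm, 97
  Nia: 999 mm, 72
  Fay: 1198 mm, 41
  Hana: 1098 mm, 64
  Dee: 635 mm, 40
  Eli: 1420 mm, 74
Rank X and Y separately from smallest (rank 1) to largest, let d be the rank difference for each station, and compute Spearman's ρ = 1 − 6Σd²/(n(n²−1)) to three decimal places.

0.486

Ranks of variable 1: 4, 2, 5, 3, 1, 6
Ranks of variable 2: 6, 4, 2, 3, 1, 5
d = r₁ − r₂: -2, -2, 3, 0, 0, 1
d²: 4, 4, 9, 0, 0, 1; Σd² = 18
ρ = 1 − 6·18/(6·35) = 1 − 108/210 = 0.486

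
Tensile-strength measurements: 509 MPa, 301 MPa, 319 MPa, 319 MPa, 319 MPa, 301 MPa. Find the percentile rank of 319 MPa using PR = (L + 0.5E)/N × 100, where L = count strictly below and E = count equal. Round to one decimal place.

58.3

N = 6.
Strictly below 319: 2. Equal to 319: 3.
PR = (2 + 0.5·3)/6 × 100 = 58.3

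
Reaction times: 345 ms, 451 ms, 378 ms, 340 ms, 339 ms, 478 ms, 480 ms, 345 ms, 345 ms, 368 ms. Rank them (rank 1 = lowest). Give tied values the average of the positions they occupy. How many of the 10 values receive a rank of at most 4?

5

Sorted (ascending): 339, 340, 345, 345, 345, 368, 378, 451, 478, 480
The 3 values of 345 occupy positions 3–5 → average rank 4.
Ranks ≤ 4: {1, 2, 4, 4, 4} → 5 values.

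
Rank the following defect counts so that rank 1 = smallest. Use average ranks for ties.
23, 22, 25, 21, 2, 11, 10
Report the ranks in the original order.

Sorted (ascending): 2, 10, 11, 21, 22, 23, 25
No ties — each value takes its position as its rank.

6, 5, 7, 4, 1, 3, 2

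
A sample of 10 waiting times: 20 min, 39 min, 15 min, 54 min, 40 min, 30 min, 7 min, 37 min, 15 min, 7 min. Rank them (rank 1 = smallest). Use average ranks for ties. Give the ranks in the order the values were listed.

Sorted (ascending): 7, 7, 15, 15, 20, 30, 37, 39, 40, 54
The 2 values of 7 occupy positions 1–2 → average rank (1+2)/2 = 1.5.
The 2 values of 15 occupy positions 3–4 → average rank (3+4)/2 = 3.5.

5, 8, 3.5, 10, 9, 6, 1.5, 7, 3.5, 1.5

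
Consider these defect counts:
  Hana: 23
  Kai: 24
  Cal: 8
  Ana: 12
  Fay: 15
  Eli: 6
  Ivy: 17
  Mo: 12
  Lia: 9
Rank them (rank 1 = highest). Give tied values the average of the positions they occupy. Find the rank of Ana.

Sorted (descending): 24, 23, 17, 15, 12, 12, 9, 8, 6
The 2 values of 12 occupy positions 5–6 → average rank (5+6)/2 = 5.5.
Ana has value 12 → rank 5.5.

5.5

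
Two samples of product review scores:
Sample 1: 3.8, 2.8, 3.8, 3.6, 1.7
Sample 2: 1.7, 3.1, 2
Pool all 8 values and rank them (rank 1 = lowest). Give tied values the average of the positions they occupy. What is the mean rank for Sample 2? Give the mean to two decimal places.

Sorted (ascending): 1.7, 1.7, 2, 2.8, 3.1, 3.6, 3.8, 3.8
The 2 values of 1.7 occupy positions 1–2 → average rank (1+2)/2 = 1.5.
The 2 values of 3.8 occupy positions 7–8 → average rank (7+8)/2 = 7.5.
Sample 2 values → pooled ranks: 1.7→1.5, 3.1→5, 2→3
Mean rank = (1.5 + 5 + 3) / 3 = 3.17

3.17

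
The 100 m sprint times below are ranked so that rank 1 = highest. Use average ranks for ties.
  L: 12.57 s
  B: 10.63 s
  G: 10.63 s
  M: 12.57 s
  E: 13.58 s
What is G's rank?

4.5

Sorted (descending): 13.58, 12.57, 12.57, 10.63, 10.63
The 2 values of 12.57 occupy positions 2–3 → average rank (2+3)/2 = 2.5.
The 2 values of 10.63 occupy positions 4–5 → average rank (4+5)/2 = 4.5.
G has value 10.63 s → rank 4.5.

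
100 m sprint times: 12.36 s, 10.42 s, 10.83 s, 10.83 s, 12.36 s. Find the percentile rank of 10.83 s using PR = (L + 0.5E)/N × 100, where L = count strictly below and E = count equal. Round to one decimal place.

40.0

N = 5.
Strictly below 10.83: 1. Equal to 10.83: 2.
PR = (1 + 0.5·2)/5 × 100 = 40.0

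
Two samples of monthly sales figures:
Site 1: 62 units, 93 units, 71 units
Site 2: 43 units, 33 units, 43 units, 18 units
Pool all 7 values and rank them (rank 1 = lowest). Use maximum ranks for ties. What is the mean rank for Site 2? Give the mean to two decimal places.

Sorted (ascending): 18, 33, 43, 43, 62, 71, 93
The 2 values of 43 occupy positions 3–4 → each gets rank 4.
Site 2 values → pooled ranks: 43→4, 33→2, 43→4, 18→1
Mean rank = (4 + 2 + 4 + 1) / 4 = 2.75

2.75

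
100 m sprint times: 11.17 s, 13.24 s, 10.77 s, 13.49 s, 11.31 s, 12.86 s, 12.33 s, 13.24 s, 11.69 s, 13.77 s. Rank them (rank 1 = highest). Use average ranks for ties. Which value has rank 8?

11.31

Sorted (descending): 13.77, 13.49, 13.24, 13.24, 12.86, 12.33, 11.69, 11.31, 11.17, 10.77
The 2 values of 13.24 occupy positions 3–4 → average rank (3+4)/2 = 3.5.
Rank 8 → value 11.31.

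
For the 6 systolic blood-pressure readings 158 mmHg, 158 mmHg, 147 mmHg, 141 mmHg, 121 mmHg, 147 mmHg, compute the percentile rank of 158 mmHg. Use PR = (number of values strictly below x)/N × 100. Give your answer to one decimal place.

66.7

N = 6.
Strictly below 158: 4. Equal to 158: 2.
PR = 4/6 × 100 = 66.7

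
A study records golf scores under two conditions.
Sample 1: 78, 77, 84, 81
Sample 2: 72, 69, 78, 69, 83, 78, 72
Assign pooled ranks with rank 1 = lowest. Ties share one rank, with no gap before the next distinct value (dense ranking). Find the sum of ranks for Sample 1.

19

Sorted (ascending): 69, 69, 72, 72, 77, 78, 78, 78, 81, 83, 84
The 2 values of 69 share dense rank 1.
The 2 values of 72 share dense rank 2.
The 3 values of 78 share dense rank 4.
Remaining distinct values take the next consecutive integers.
Sample 1 values → pooled ranks: 78→4, 77→3, 84→7, 81→5
Rank sum = 4 + 3 + 7 + 5 = 19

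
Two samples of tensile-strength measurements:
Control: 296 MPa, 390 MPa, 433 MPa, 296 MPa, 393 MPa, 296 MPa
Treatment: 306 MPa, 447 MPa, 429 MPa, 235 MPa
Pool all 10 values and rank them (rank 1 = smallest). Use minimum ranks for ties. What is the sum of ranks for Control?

Sorted (ascending): 235, 296, 296, 296, 306, 390, 393, 429, 433, 447
The 3 values of 296 occupy positions 2–4 → each gets rank 2.
Control values → pooled ranks: 296→2, 390→6, 433→9, 296→2, 393→7, 296→2
Rank sum = 2 + 6 + 9 + 2 + 7 + 2 = 28

28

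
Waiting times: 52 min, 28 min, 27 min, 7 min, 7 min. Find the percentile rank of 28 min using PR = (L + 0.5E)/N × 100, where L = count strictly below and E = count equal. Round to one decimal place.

N = 5.
Strictly below 28: 3. Equal to 28: 1.
PR = (3 + 0.5·1)/5 × 100 = 70.0

70.0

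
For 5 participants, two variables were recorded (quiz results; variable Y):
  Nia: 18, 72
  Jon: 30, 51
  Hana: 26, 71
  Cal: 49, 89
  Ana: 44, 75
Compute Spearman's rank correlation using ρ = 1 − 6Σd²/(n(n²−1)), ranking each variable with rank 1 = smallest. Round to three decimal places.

0.600

Ranks of variable 1: 1, 3, 2, 5, 4
Ranks of variable 2: 3, 1, 2, 5, 4
d = r₁ − r₂: -2, 2, 0, 0, 0
d²: 4, 4, 0, 0, 0; Σd² = 8
ρ = 1 − 6·8/(5·24) = 1 − 48/120 = 0.600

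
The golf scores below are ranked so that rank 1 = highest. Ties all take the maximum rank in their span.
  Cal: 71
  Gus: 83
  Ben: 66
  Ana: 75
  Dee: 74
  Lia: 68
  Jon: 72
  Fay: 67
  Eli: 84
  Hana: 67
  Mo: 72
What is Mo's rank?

6

Sorted (descending): 84, 83, 75, 74, 72, 72, 71, 68, 67, 67, 66
The 2 values of 72 occupy positions 5–6 → each gets rank 6.
The 2 values of 67 occupy positions 9–10 → each gets rank 10.
Mo has value 72 → rank 6.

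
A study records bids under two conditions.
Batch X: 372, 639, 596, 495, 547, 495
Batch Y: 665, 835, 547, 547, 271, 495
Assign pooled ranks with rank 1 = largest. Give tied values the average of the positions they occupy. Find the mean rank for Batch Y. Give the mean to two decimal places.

6.00

Sorted (descending): 835, 665, 639, 596, 547, 547, 547, 495, 495, 495, 372, 271
The 3 values of 547 occupy positions 5–7 → average rank 6.
The 3 values of 495 occupy positions 8–10 → average rank 9.
Batch Y values → pooled ranks: 665→2, 835→1, 547→6, 547→6, 271→12, 495→9
Mean rank = (2 + 1 + 6 + 6 + 12 + 9) / 6 = 6.00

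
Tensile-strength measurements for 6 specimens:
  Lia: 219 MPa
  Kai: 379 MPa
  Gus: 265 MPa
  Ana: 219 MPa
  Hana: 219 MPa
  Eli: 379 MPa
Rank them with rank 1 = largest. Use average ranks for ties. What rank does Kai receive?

Sorted (descending): 379, 379, 265, 219, 219, 219
The 2 values of 379 occupy positions 1–2 → average rank (1+2)/2 = 1.5.
The 3 values of 219 occupy positions 4–6 → average rank 5.
Kai has value 379 MPa → rank 1.5.

1.5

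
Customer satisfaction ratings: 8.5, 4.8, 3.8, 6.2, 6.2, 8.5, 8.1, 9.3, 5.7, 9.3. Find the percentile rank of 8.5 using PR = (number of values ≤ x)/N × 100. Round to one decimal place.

N = 10.
Strictly below 8.5: 6. Equal to 8.5: 2.
PR = 8/10 × 100 = 80.0

80.0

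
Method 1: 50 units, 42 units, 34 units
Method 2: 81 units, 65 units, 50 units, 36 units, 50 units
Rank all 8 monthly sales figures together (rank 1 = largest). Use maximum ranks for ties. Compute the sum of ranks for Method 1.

Sorted (descending): 81, 65, 50, 50, 50, 42, 36, 34
The 3 values of 50 occupy positions 3–5 → each gets rank 5.
Method 1 values → pooled ranks: 50→5, 42→6, 34→8
Rank sum = 5 + 6 + 8 = 19

19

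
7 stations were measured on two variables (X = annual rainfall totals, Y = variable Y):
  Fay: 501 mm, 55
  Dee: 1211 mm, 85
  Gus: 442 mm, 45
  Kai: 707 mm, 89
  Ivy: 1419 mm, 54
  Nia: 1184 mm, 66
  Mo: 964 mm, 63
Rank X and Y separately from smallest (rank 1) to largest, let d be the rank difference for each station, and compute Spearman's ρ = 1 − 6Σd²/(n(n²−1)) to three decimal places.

0.250

Ranks of variable 1: 2, 6, 1, 3, 7, 5, 4
Ranks of variable 2: 3, 6, 1, 7, 2, 5, 4
d = r₁ − r₂: -1, 0, 0, -4, 5, 0, 0
d²: 1, 0, 0, 16, 25, 0, 0; Σd² = 42
ρ = 1 − 6·42/(7·48) = 1 − 252/336 = 0.250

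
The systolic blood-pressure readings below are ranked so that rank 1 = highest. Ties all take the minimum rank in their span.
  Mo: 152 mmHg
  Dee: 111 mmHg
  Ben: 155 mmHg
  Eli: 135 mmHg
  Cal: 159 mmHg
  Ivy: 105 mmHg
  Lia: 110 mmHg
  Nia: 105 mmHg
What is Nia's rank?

7

Sorted (descending): 159, 155, 152, 135, 111, 110, 105, 105
The 2 values of 105 occupy positions 7–8 → each gets rank 7.
Nia has value 105 mmHg → rank 7.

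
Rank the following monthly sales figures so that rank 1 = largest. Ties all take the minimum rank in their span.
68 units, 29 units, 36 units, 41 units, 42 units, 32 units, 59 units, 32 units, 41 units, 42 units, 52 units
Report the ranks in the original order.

Sorted (descending): 68, 59, 52, 42, 42, 41, 41, 36, 32, 32, 29
The 2 values of 42 occupy positions 4–5 → each gets rank 4.
The 2 values of 41 occupy positions 6–7 → each gets rank 6.
The 2 values of 32 occupy positions 9–10 → each gets rank 9.

1, 11, 8, 6, 4, 9, 2, 9, 6, 4, 3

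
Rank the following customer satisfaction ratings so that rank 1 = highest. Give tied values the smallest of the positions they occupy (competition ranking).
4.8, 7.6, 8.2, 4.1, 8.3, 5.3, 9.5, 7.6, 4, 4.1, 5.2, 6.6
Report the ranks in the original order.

9, 4, 3, 10, 2, 7, 1, 4, 12, 10, 8, 6

Sorted (descending): 9.5, 8.3, 8.2, 7.6, 7.6, 6.6, 5.3, 5.2, 4.8, 4.1, 4.1, 4
The 2 values of 7.6 occupy positions 4–5 → each gets rank 4.
The 2 values of 4.1 occupy positions 10–11 → each gets rank 10.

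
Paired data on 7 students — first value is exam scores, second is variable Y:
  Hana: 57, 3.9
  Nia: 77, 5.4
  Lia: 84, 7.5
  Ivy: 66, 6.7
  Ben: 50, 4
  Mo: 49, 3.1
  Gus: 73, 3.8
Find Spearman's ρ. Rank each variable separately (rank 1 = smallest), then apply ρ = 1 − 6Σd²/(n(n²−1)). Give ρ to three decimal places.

Ranks of variable 1: 3, 6, 7, 4, 2, 1, 5
Ranks of variable 2: 3, 5, 7, 6, 4, 1, 2
d = r₁ − r₂: 0, 1, 0, -2, -2, 0, 3
d²: 0, 1, 0, 4, 4, 0, 9; Σd² = 18
ρ = 1 − 6·18/(7·48) = 1 − 108/336 = 0.679

0.679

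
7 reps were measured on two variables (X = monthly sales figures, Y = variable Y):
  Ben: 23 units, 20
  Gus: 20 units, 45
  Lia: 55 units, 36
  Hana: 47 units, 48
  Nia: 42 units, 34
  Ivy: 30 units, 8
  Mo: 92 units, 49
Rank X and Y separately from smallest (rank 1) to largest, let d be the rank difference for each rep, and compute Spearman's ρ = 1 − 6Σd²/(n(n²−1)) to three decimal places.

Ranks of variable 1: 2, 1, 6, 5, 4, 3, 7
Ranks of variable 2: 2, 5, 4, 6, 3, 1, 7
d = r₁ − r₂: 0, -4, 2, -1, 1, 2, 0
d²: 0, 16, 4, 1, 1, 4, 0; Σd² = 26
ρ = 1 − 6·26/(7·48) = 1 − 156/336 = 0.536

0.536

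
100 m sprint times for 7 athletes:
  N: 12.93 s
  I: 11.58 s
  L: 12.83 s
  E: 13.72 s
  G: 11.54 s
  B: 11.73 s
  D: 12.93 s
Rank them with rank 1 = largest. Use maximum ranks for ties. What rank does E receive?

Sorted (descending): 13.72, 12.93, 12.93, 12.83, 11.73, 11.58, 11.54
The 2 values of 12.93 occupy positions 2–3 → each gets rank 3.
E has value 13.72 s → rank 1.

1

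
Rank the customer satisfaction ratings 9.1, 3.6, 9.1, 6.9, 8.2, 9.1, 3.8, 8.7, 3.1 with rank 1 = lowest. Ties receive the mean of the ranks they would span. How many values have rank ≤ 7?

6

Sorted (ascending): 3.1, 3.6, 3.8, 6.9, 8.2, 8.7, 9.1, 9.1, 9.1
The 3 values of 9.1 occupy positions 7–9 → average rank 8.
Ranks ≤ 7: {1, 2, 3, 4, 5, 6} → 6 values.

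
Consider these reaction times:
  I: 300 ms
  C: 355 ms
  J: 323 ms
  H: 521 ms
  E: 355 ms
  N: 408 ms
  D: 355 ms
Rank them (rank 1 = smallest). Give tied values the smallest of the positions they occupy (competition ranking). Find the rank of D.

Sorted (ascending): 300, 323, 355, 355, 355, 408, 521
The 3 values of 355 occupy positions 3–5 → each gets rank 3.
D has value 355 ms → rank 3.

3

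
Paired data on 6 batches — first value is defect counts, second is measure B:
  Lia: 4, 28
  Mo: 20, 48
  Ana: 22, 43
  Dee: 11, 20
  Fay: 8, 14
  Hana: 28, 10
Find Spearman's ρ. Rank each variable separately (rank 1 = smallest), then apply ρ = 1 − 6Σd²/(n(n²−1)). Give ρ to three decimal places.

-0.086

Ranks of variable 1: 1, 4, 5, 3, 2, 6
Ranks of variable 2: 4, 6, 5, 3, 2, 1
d = r₁ − r₂: -3, -2, 0, 0, 0, 5
d²: 9, 4, 0, 0, 0, 25; Σd² = 38
ρ = 1 − 6·38/(6·35) = 1 − 228/210 = -0.086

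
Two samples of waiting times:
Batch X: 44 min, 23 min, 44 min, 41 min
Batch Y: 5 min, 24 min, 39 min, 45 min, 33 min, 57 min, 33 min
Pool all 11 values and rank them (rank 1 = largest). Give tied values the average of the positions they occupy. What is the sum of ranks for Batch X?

Sorted (descending): 57, 45, 44, 44, 41, 39, 33, 33, 24, 23, 5
The 2 values of 44 occupy positions 3–4 → average rank (3+4)/2 = 3.5.
The 2 values of 33 occupy positions 7–8 → average rank (7+8)/2 = 7.5.
Batch X values → pooled ranks: 44→3.5, 23→10, 44→3.5, 41→5
Rank sum = 3.5 + 10 + 3.5 + 5 = 22

22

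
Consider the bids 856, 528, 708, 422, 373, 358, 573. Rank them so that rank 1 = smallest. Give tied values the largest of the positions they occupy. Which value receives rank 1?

Sorted (ascending): 358, 373, 422, 528, 573, 708, 856
No ties — each value takes its position as its rank.
Rank 1 → value 358.

358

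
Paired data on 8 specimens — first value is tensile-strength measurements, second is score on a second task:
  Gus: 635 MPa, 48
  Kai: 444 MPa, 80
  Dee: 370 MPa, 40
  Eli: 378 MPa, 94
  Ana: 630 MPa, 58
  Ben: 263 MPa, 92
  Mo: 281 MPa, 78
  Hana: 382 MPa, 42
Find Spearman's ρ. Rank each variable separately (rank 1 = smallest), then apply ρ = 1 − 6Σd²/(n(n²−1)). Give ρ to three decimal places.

Ranks of variable 1: 8, 6, 3, 4, 7, 1, 2, 5
Ranks of variable 2: 3, 6, 1, 8, 4, 7, 5, 2
d = r₁ − r₂: 5, 0, 2, -4, 3, -6, -3, 3
d²: 25, 0, 4, 16, 9, 36, 9, 9; Σd² = 108
ρ = 1 − 6·108/(8·63) = 1 − 648/504 = -0.286

-0.286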